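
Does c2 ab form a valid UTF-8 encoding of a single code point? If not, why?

Leading byte 0xC2 = 11000010 → 2-byte form.
Continuation bytes 0xAB=10101011 all match 10xxxxxx.
Decoded value 0xAB is ≥ 0x80 (shortest form) and not a surrogate.

valid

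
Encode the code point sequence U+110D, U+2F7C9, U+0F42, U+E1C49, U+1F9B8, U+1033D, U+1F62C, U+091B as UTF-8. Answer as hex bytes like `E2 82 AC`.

U+110D: 3-byte form → E1 84 8D.
U+2F7C9: 4-byte form → F0 AF 9F 89.
U+0F42: 3-byte form → E0 BD 82.
U+E1C49: 4-byte form → F3 A1 B1 89.
U+1F9B8: 4-byte form → F0 9F A6 B8.
U+1033D: 4-byte form → F0 90 8C BD.
U+1F62C: 4-byte form → F0 9F 98 AC.
U+091B: 3-byte form → E0 A4 9B.
Concatenated (29 bytes): E1 84 8D F0 AF 9F 89 E0 BD 82 F3 A1 B1 89 F0 9F A6 B8 F0 90 8C BD F0 9F 98 AC E0 A4 9B.

E1 84 8D F0 AF 9F 89 E0 BD 82 F3 A1 B1 89 F0 9F A6 B8 F0 90 8C BD F0 9F 98 AC E0 A4 9B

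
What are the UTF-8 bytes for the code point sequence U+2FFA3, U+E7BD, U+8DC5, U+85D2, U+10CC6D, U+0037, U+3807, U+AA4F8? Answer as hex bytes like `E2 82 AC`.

F0 AF BE A3 EE 9E BD E8 B7 85 E8 97 92 F4 8C B1 AD 37 E3 A0 87 F2 AA 93 B8

U+2FFA3: 4-byte form → F0 AF BE A3.
U+E7BD: 3-byte form → EE 9E BD.
U+8DC5: 3-byte form → E8 B7 85.
U+85D2: 3-byte form → E8 97 92.
U+10CC6D: 4-byte form → F4 8C B1 AD.
U+0037: 1-byte form → 37.
U+3807: 3-byte form → E3 A0 87.
U+AA4F8: 4-byte form → F2 AA 93 B8.
Concatenated (25 bytes): F0 AF BE A3 EE 9E BD E8 B7 85 E8 97 92 F4 8C B1 AD 37 E3 A0 87 F2 AA 93 B8.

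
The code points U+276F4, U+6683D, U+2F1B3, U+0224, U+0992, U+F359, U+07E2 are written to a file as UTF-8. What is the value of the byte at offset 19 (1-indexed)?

1-indexed offset 19 is 0-indexed offset 18.
U+276F4 → 4-byte form F0 A7 9B B4 at offsets 0–3.
U+6683D → 4-byte form F1 A6 A0 BD at offsets 4–7.
U+2F1B3 → 4-byte form F0 AF 86 B3 at offsets 8–11.
U+0224 → 2-byte form C8 A4 at offsets 12–13.
U+0992 → 3-byte form E0 A6 92 at offsets 14–16.
U+F359 → 3-byte form EF 8D 99 at offsets 17–19.
Offset 18 falls in char 6's range; it's byte 2 of EF 8D 99 = 0x8D.

0x8D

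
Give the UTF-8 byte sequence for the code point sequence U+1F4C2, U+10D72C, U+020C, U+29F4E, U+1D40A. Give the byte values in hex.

F0 9F 93 82 F4 8D 9C AC C8 8C F0 A9 BD 8E F0 9D 90 8A

U+1F4C2: 4-byte form → F0 9F 93 82.
U+10D72C: 4-byte form → F4 8D 9C AC.
U+020C: 2-byte form → C8 8C.
U+29F4E: 4-byte form → F0 A9 BD 8E.
U+1D40A: 4-byte form → F0 9D 90 8A.
Concatenated (18 bytes): F0 9F 93 82 F4 8D 9C AC C8 8C F0 A9 BD 8E F0 9D 90 8A.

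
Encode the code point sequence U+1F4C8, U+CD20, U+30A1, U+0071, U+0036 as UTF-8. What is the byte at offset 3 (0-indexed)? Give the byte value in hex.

0x88

U+1F4C8 → 4-byte form F0 9F 93 88 at offsets 0–3.
Offset 3 falls in char 1's range; it's byte 4 of F0 9F 93 88 = 0x88.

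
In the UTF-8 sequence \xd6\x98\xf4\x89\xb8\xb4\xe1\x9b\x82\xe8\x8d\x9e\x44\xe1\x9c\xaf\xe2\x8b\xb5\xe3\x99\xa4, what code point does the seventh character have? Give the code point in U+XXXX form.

Offset 0: leading byte 0xD6 = 11010110 → 2-byte char #1 = D6 98.
Offset 2: leading byte 0xF4 = 11110100 → 4-byte char #2 = F4 89 B8 B4.
Offset 6: leading byte 0xE1 = 11100001 → 3-byte char #3 = E1 9B 82.
Offset 9: leading byte 0xE8 = 11101000 → 3-byte char #4 = E8 8D 9E.
Offset 12: leading byte 0x44 = 01000100 → 1-byte char #5 = 44.
Offset 13: leading byte 0xE1 = 11100001 → 3-byte char #6 = E1 9C AF.
Offset 16: leading byte 0xE2 = 11100010 → 3-byte char #7 = E2 8B B5.
Leading byte 0xE2 = 11100010 matches 1110xxxx → 3-byte sequence.
Byte 1: 0xE2 = 11100010, payload 0010 (4 bits).
Byte 2: 0x8B = 10001011 (10xxxxxx ✓), payload 001011.
Byte 3: 0xB5 = 10110101 (10xxxxxx ✓), payload 110101.
Concatenate: 0010001011110101 = 0x22F5 (16 bits → U+22F5).

U+22F5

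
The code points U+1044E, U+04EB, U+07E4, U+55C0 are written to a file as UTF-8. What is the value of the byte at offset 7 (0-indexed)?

U+1044E → 4-byte form F0 90 91 8E at offsets 0–3.
U+04EB → 2-byte form D3 AB at offsets 4–5.
U+07E4 → 2-byte form DF A4 at offsets 6–7.
Offset 7 falls in char 3's range; it's byte 2 of DF A4 = 0xA4.

0xA4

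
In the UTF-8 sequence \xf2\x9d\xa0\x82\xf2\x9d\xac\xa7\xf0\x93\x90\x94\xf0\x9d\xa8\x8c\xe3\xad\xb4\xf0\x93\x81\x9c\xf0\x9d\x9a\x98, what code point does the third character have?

U+13414

Offset 0: leading byte 0xF2 = 11110010 → 4-byte char #1 = F2 9D A0 82.
Offset 4: leading byte 0xF2 = 11110010 → 4-byte char #2 = F2 9D AC A7.
Offset 8: leading byte 0xF0 = 11110000 → 4-byte char #3 = F0 93 90 94.
Leading byte 0xF0 = 11110000 matches 11110xxx → 4-byte sequence.
Byte 1: 0xF0 = 11110000, payload 000 (3 bits).
Byte 2: 0x93 = 10010011 (10xxxxxx ✓), payload 010011.
Byte 3: 0x90 = 10010000 (10xxxxxx ✓), payload 010000.
Byte 4: 0x94 = 10010100 (10xxxxxx ✓), payload 010100.
Concatenate: 000010011010000010100 = 0x13414 (21 bits → U+13414).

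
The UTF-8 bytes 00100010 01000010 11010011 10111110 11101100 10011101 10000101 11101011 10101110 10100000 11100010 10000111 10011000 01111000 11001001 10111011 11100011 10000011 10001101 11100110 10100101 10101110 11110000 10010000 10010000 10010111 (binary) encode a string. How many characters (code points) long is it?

Byte at offset 0: 0x22 = 00100010 → 1-byte char (#1). Advance 1.
Byte at offset 1: 0x42 = 01000010 → 1-byte char (#2). Advance 1.
Byte at offset 2: 0xD3 = 11010011 → 2-byte char (#3). Advance 2.
Byte at offset 4: 0xEC = 11101100 → 3-byte char (#4). Advance 3.
Byte at offset 7: 0xEB = 11101011 → 3-byte char (#5). Advance 3.
Byte at offset 10: 0xE2 = 11100010 → 3-byte char (#6). Advance 3.
Byte at offset 13: 0x78 = 01111000 → 1-byte char (#7). Advance 1.
Byte at offset 14: 0xC9 = 11001001 → 2-byte char (#8). Advance 2.
Byte at offset 16: 0xE3 = 11100011 → 3-byte char (#9). Advance 3.
Byte at offset 19: 0xE6 = 11100110 → 3-byte char (#10). Advance 3.
Byte at offset 22: 0xF0 = 11110000 → 4-byte char (#11). Advance 4.
Reached end at offset 26 after 11 code points.

11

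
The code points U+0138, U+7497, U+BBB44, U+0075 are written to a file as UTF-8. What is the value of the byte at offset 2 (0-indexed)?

U+0138 → 2-byte form C4 B8 at offsets 0–1.
U+7497 → 3-byte form E7 92 97 at offsets 2–4.
Offset 2 falls in char 2's range; it's byte 1 of E7 92 97 = 0xE7.

0xE7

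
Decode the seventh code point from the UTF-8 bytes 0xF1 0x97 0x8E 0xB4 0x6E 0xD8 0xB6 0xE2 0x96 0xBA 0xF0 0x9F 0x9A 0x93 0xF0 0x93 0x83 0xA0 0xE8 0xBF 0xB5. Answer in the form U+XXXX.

Offset 0: leading byte 0xF1 = 11110001 → 4-byte char #1 = F1 97 8E B4.
Offset 4: leading byte 0x6E = 01101110 → 1-byte char #2 = 6E.
Offset 5: leading byte 0xD8 = 11011000 → 2-byte char #3 = D8 B6.
Offset 7: leading byte 0xE2 = 11100010 → 3-byte char #4 = E2 96 BA.
Offset 10: leading byte 0xF0 = 11110000 → 4-byte char #5 = F0 9F 9A 93.
Offset 14: leading byte 0xF0 = 11110000 → 4-byte char #6 = F0 93 83 A0.
Offset 18: leading byte 0xE8 = 11101000 → 3-byte char #7 = E8 BF B5.
Leading byte 0xE8 = 11101000 matches 1110xxxx → 3-byte sequence.
Byte 1: 0xE8 = 11101000, payload 1000 (4 bits).
Byte 2: 0xBF = 10111111 (10xxxxxx ✓), payload 111111.
Byte 3: 0xB5 = 10110101 (10xxxxxx ✓), payload 110101.
Concatenate: 1000111111110101 = 0x8FF5 (16 bits → U+8FF5).

U+8FF5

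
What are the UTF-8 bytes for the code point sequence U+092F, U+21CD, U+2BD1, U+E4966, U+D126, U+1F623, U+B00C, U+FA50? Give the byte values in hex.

U+092F: 3-byte form → E0 A4 AF.
U+21CD: 3-byte form → E2 87 8D.
U+2BD1: 3-byte form → E2 AF 91.
U+E4966: 4-byte form → F3 A4 A5 A6.
U+D126: 3-byte form → ED 84 A6.
U+1F623: 4-byte form → F0 9F 98 A3.
U+B00C: 3-byte form → EB 80 8C.
U+FA50: 3-byte form → EF A9 90.
Concatenated (26 bytes): E0 A4 AF E2 87 8D E2 AF 91 F3 A4 A5 A6 ED 84 A6 F0 9F 98 A3 EB 80 8C EF A9 90.

E0 A4 AF E2 87 8D E2 AF 91 F3 A4 A5 A6 ED 84 A6 F0 9F 98 A3 EB 80 8C EF A9 90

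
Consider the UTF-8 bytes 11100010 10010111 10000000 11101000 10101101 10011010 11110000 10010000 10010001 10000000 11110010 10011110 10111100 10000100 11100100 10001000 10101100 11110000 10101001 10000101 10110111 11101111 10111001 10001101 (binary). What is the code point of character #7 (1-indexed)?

U+FE4D

Offset 0: leading byte 0xE2 = 11100010 → 3-byte char #1 = E2 97 80.
Offset 3: leading byte 0xE8 = 11101000 → 3-byte char #2 = E8 AD 9A.
Offset 6: leading byte 0xF0 = 11110000 → 4-byte char #3 = F0 90 91 80.
Offset 10: leading byte 0xF2 = 11110010 → 4-byte char #4 = F2 9E BC 84.
Offset 14: leading byte 0xE4 = 11100100 → 3-byte char #5 = E4 88 AC.
Offset 17: leading byte 0xF0 = 11110000 → 4-byte char #6 = F0 A9 85 B7.
Offset 21: leading byte 0xEF = 11101111 → 3-byte char #7 = EF B9 8D.
Leading byte 0xEF = 11101111 matches 1110xxxx → 3-byte sequence.
Byte 1: 0xEF = 11101111, payload 1111 (4 bits).
Byte 2: 0xB9 = 10111001 (10xxxxxx ✓), payload 111001.
Byte 3: 0x8D = 10001101 (10xxxxxx ✓), payload 001101.
Concatenate: 1111111001001101 = 0xFE4D (16 bits → U+FE4D).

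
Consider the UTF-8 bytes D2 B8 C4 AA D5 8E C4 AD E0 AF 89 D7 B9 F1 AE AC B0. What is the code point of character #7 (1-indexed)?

U+6EB30

Offset 0: leading byte 0xD2 = 11010010 → 2-byte char #1 = D2 B8.
Offset 2: leading byte 0xC4 = 11000100 → 2-byte char #2 = C4 AA.
Offset 4: leading byte 0xD5 = 11010101 → 2-byte char #3 = D5 8E.
Offset 6: leading byte 0xC4 = 11000100 → 2-byte char #4 = C4 AD.
Offset 8: leading byte 0xE0 = 11100000 → 3-byte char #5 = E0 AF 89.
Offset 11: leading byte 0xD7 = 11010111 → 2-byte char #6 = D7 B9.
Offset 13: leading byte 0xF1 = 11110001 → 4-byte char #7 = F1 AE AC B0.
Leading byte 0xF1 = 11110001 matches 11110xxx → 4-byte sequence.
Byte 1: 0xF1 = 11110001, payload 001 (3 bits).
Byte 2: 0xAE = 10101110 (10xxxxxx ✓), payload 101110.
Byte 3: 0xAC = 10101100 (10xxxxxx ✓), payload 101100.
Byte 4: 0xB0 = 10110000 (10xxxxxx ✓), payload 110000.
Concatenate: 001101110101100110000 = 0x6EB30 (21 bits → U+6EB30).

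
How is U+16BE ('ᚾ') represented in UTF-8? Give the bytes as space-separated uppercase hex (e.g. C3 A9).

E1 9A BE

U+16BE = 0x16BE = 5822 decimal. In range U+0800–U+FFFF → 3-byte form: 1110xxxx 10xxxxxx 10xxxxxx.
Binary (16 bits): 0001011010111110.
Split 4+6+6: 0001 | 011010 | 111110.
Byte 1: 11100001 = 0xE1.
Byte 2: 10011010 = 0x9A.
Byte 3: 10111110 = 0xBE.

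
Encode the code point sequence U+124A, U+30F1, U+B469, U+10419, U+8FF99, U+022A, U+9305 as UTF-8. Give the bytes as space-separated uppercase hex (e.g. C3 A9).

U+124A: 3-byte form → E1 89 8A.
U+30F1: 3-byte form → E3 83 B1.
U+B469: 3-byte form → EB 91 A9.
U+10419: 4-byte form → F0 90 90 99.
U+8FF99: 4-byte form → F2 8F BE 99.
U+022A: 2-byte form → C8 AA.
U+9305: 3-byte form → E9 8C 85.
Concatenated (22 bytes): E1 89 8A E3 83 B1 EB 91 A9 F0 90 90 99 F2 8F BE 99 C8 AA E9 8C 85.

E1 89 8A E3 83 B1 EB 91 A9 F0 90 90 99 F2 8F BE 99 C8 AA E9 8C 85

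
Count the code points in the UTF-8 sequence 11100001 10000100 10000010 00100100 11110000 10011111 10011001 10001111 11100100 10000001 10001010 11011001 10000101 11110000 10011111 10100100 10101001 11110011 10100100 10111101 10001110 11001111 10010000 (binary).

Byte at offset 0: 0xE1 = 11100001 → 3-byte char (#1). Advance 3.
Byte at offset 3: 0x24 = 00100100 → 1-byte char (#2). Advance 1.
Byte at offset 4: 0xF0 = 11110000 → 4-byte char (#3). Advance 4.
Byte at offset 8: 0xE4 = 11100100 → 3-byte char (#4). Advance 3.
Byte at offset 11: 0xD9 = 11011001 → 2-byte char (#5). Advance 2.
Byte at offset 13: 0xF0 = 11110000 → 4-byte char (#6). Advance 4.
Byte at offset 17: 0xF3 = 11110011 → 4-byte char (#7). Advance 4.
Byte at offset 21: 0xCF = 11001111 → 2-byte char (#8). Advance 2.
Reached end at offset 23 after 8 code points.

8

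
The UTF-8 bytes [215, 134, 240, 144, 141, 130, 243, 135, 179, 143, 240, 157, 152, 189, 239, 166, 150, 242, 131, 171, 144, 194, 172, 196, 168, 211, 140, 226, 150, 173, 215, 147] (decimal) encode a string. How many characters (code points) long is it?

11

Byte at offset 0: 0xD7 = 11010111 → 2-byte char (#1). Advance 2.
Byte at offset 2: 0xF0 = 11110000 → 4-byte char (#2). Advance 4.
Byte at offset 6: 0xF3 = 11110011 → 4-byte char (#3). Advance 4.
Byte at offset 10: 0xF0 = 11110000 → 4-byte char (#4). Advance 4.
Byte at offset 14: 0xEF = 11101111 → 3-byte char (#5). Advance 3.
Byte at offset 17: 0xF2 = 11110010 → 4-byte char (#6). Advance 4.
Byte at offset 21: 0xC2 = 11000010 → 2-byte char (#7). Advance 2.
Byte at offset 23: 0xC4 = 11000100 → 2-byte char (#8). Advance 2.
Byte at offset 25: 0xD3 = 11010011 → 2-byte char (#9). Advance 2.
Byte at offset 27: 0xE2 = 11100010 → 3-byte char (#10). Advance 3.
Byte at offset 30: 0xD7 = 11010111 → 2-byte char (#11). Advance 2.
Reached end at offset 32 after 11 code points.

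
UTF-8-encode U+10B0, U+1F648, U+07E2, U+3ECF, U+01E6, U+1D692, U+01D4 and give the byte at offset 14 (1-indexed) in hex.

1-indexed offset 14 is 0-indexed offset 13.
U+10B0 → 3-byte form E1 82 B0 at offsets 0–2.
U+1F648 → 4-byte form F0 9F 99 88 at offsets 3–6.
U+07E2 → 2-byte form DF A2 at offsets 7–8.
U+3ECF → 3-byte form E3 BB 8F at offsets 9–11.
U+01E6 → 2-byte form C7 A6 at offsets 12–13.
Offset 13 falls in char 5's range; it's byte 2 of C7 A6 = 0xA6.

0xA6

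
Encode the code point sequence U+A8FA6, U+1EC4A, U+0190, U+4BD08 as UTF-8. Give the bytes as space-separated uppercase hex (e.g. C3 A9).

F2 A8 BE A6 F0 9E B1 8A C6 90 F1 8B B4 88

U+A8FA6: 4-byte form → F2 A8 BE A6.
U+1EC4A: 4-byte form → F0 9E B1 8A.
U+0190: 2-byte form → C6 90.
U+4BD08: 4-byte form → F1 8B B4 88.
Concatenated (14 bytes): F2 A8 BE A6 F0 9E B1 8A C6 90 F1 8B B4 88.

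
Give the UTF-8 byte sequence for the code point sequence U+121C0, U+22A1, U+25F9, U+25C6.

F0 92 87 80 E2 8A A1 E2 97 B9 E2 97 86

U+121C0: 4-byte form → F0 92 87 80.
U+22A1: 3-byte form → E2 8A A1.
U+25F9: 3-byte form → E2 97 B9.
U+25C6: 3-byte form → E2 97 86.
Concatenated (13 bytes): F0 92 87 80 E2 8A A1 E2 97 B9 E2 97 86.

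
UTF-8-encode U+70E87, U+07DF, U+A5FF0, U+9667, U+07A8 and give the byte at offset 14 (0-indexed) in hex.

U+70E87 → 4-byte form F1 B0 BA 87 at offsets 0–3.
U+07DF → 2-byte form DF 9F at offsets 4–5.
U+A5FF0 → 4-byte form F2 A5 BF B0 at offsets 6–9.
U+9667 → 3-byte form E9 99 A7 at offsets 10–12.
U+07A8 → 2-byte form DE A8 at offsets 13–14.
Offset 14 falls in char 5's range; it's byte 2 of DE A8 = 0xA8.

0xA8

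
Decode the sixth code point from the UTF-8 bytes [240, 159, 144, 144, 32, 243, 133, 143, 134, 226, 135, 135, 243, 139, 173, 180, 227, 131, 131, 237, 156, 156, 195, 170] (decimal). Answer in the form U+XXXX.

Offset 0: leading byte 0xF0 = 11110000 → 4-byte char #1 = F0 9F 90 90.
Offset 4: leading byte 0x20 = 00100000 → 1-byte char #2 = 20.
Offset 5: leading byte 0xF3 = 11110011 → 4-byte char #3 = F3 85 8F 86.
Offset 9: leading byte 0xE2 = 11100010 → 3-byte char #4 = E2 87 87.
Offset 12: leading byte 0xF3 = 11110011 → 4-byte char #5 = F3 8B AD B4.
Offset 16: leading byte 0xE3 = 11100011 → 3-byte char #6 = E3 83 83.
Leading byte 0xE3 = 11100011 matches 1110xxxx → 3-byte sequence.
Byte 1: 0xE3 = 11100011, payload 0011 (4 bits).
Byte 2: 0x83 = 10000011 (10xxxxxx ✓), payload 000011.
Byte 3: 0x83 = 10000011 (10xxxxxx ✓), payload 000011.
Concatenate: 0011000011000011 = 0x30C3 (16 bits → U+30C3).

U+30C3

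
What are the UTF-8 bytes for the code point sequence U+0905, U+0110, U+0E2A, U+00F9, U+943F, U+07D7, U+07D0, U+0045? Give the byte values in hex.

E0 A4 85 C4 90 E0 B8 AA C3 B9 E9 90 BF DF 97 DF 90 45

U+0905: 3-byte form → E0 A4 85.
U+0110: 2-byte form → C4 90.
U+0E2A: 3-byte form → E0 B8 AA.
U+00F9: 2-byte form → C3 B9.
U+943F: 3-byte form → E9 90 BF.
U+07D7: 2-byte form → DF 97.
U+07D0: 2-byte form → DF 90.
U+0045: 1-byte form → 45.
Concatenated (18 bytes): E0 A4 85 C4 90 E0 B8 AA C3 B9 E9 90 BF DF 97 DF 90 45.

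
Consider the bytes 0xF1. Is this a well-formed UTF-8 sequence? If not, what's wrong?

Leading byte 0xF1 = 11110001 → 4-byte form, but only 1 byte is present.

invalid (sequence truncated)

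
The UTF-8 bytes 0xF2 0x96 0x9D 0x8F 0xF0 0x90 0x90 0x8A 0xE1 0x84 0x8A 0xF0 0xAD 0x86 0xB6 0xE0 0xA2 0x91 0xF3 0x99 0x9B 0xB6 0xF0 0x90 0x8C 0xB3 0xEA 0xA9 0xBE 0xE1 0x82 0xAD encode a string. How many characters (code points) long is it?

Byte at offset 0: 0xF2 = 11110010 → 4-byte char (#1). Advance 4.
Byte at offset 4: 0xF0 = 11110000 → 4-byte char (#2). Advance 4.
Byte at offset 8: 0xE1 = 11100001 → 3-byte char (#3). Advance 3.
Byte at offset 11: 0xF0 = 11110000 → 4-byte char (#4). Advance 4.
Byte at offset 15: 0xE0 = 11100000 → 3-byte char (#5). Advance 3.
Byte at offset 18: 0xF3 = 11110011 → 4-byte char (#6). Advance 4.
Byte at offset 22: 0xF0 = 11110000 → 4-byte char (#7). Advance 4.
Byte at offset 26: 0xEA = 11101010 → 3-byte char (#8). Advance 3.
Byte at offset 29: 0xE1 = 11100001 → 3-byte char (#9). Advance 3.
Reached end at offset 32 after 9 code points.

9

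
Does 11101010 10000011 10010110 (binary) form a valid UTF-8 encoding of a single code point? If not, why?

valid

Leading byte 0xEA = 11101010 → 3-byte form.
Continuation bytes 0x83=10000011, 0x96=10010110 all match 10xxxxxx.
Decoded value 0xA0D6 is ≥ 0x800 (shortest form) and not a surrogate.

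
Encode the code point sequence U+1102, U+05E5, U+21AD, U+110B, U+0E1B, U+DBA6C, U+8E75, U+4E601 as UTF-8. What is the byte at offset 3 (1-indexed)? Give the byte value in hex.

0x82

1-indexed offset 3 is 0-indexed offset 2.
U+1102 → 3-byte form E1 84 82 at offsets 0–2.
Offset 2 falls in char 1's range; it's byte 3 of E1 84 82 = 0x82.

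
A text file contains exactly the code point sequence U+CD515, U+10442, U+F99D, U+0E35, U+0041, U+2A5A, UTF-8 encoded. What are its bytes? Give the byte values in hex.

F3 8D 94 95 F0 90 91 82 EF A6 9D E0 B8 B5 41 E2 A9 9A

U+CD515: 4-byte form → F3 8D 94 95.
U+10442: 4-byte form → F0 90 91 82.
U+F99D: 3-byte form → EF A6 9D.
U+0E35: 3-byte form → E0 B8 B5.
U+0041: 1-byte form → 41.
U+2A5A: 3-byte form → E2 A9 9A.
Concatenated (18 bytes): F3 8D 94 95 F0 90 91 82 EF A6 9D E0 B8 B5 41 E2 A9 9A.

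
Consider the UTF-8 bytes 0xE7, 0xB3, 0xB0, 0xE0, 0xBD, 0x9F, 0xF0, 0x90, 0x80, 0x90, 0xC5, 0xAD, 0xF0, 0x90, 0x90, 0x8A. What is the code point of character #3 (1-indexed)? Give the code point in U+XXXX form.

U+10010

Offset 0: leading byte 0xE7 = 11100111 → 3-byte char #1 = E7 B3 B0.
Offset 3: leading byte 0xE0 = 11100000 → 3-byte char #2 = E0 BD 9F.
Offset 6: leading byte 0xF0 = 11110000 → 4-byte char #3 = F0 90 80 90.
Leading byte 0xF0 = 11110000 matches 11110xxx → 4-byte sequence.
Byte 1: 0xF0 = 11110000, payload 000 (3 bits).
Byte 2: 0x90 = 10010000 (10xxxxxx ✓), payload 010000.
Byte 3: 0x80 = 10000000 (10xxxxxx ✓), payload 000000.
Byte 4: 0x90 = 10010000 (10xxxxxx ✓), payload 010000.
Concatenate: 000010000000000010000 = 0x10010 (21 bits → U+10010).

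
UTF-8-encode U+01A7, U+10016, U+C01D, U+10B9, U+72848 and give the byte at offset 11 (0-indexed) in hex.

U+01A7 → 2-byte form C6 A7 at offsets 0–1.
U+10016 → 4-byte form F0 90 80 96 at offsets 2–5.
U+C01D → 3-byte form EC 80 9D at offsets 6–8.
U+10B9 → 3-byte form E1 82 B9 at offsets 9–11.
Offset 11 falls in char 4's range; it's byte 3 of E1 82 B9 = 0xB9.

0xB9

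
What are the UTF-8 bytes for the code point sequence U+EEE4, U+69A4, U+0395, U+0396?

EE BB A4 E6 A6 A4 CE 95 CE 96

U+EEE4: 3-byte form → EE BB A4.
U+69A4: 3-byte form → E6 A6 A4.
U+0395: 2-byte form → CE 95.
U+0396: 2-byte form → CE 96.
Concatenated (10 bytes): EE BB A4 E6 A6 A4 CE 95 CE 96.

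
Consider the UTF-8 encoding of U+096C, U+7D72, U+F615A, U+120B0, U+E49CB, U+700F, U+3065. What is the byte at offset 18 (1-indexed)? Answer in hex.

1-indexed offset 18 is 0-indexed offset 17.
U+096C → 3-byte form E0 A5 AC at offsets 0–2.
U+7D72 → 3-byte form E7 B5 B2 at offsets 3–5.
U+F615A → 4-byte form F3 B6 85 9A at offsets 6–9.
U+120B0 → 4-byte form F0 92 82 B0 at offsets 10–13.
U+E49CB → 4-byte form F3 A4 A7 8B at offsets 14–17.
Offset 17 falls in char 5's range; it's byte 4 of F3 A4 A7 8B = 0x8B.

0x8B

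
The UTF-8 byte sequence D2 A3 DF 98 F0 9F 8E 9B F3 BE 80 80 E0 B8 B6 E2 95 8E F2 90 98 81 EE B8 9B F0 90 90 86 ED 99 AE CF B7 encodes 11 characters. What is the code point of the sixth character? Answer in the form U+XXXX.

U+254E

Offset 0: leading byte 0xD2 = 11010010 → 2-byte char #1 = D2 A3.
Offset 2: leading byte 0xDF = 11011111 → 2-byte char #2 = DF 98.
Offset 4: leading byte 0xF0 = 11110000 → 4-byte char #3 = F0 9F 8E 9B.
Offset 8: leading byte 0xF3 = 11110011 → 4-byte char #4 = F3 BE 80 80.
Offset 12: leading byte 0xE0 = 11100000 → 3-byte char #5 = E0 B8 B6.
Offset 15: leading byte 0xE2 = 11100010 → 3-byte char #6 = E2 95 8E.
Leading byte 0xE2 = 11100010 matches 1110xxxx → 3-byte sequence.
Byte 1: 0xE2 = 11100010, payload 0010 (4 bits).
Byte 2: 0x95 = 10010101 (10xxxxxx ✓), payload 010101.
Byte 3: 0x8E = 10001110 (10xxxxxx ✓), payload 001110.
Concatenate: 0010010101001110 = 0x254E (16 bits → U+254E).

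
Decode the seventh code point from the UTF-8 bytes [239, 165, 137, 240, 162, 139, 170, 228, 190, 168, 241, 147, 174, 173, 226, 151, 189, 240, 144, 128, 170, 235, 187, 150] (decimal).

U+BED6

Offset 0: leading byte 0xEF = 11101111 → 3-byte char #1 = EF A5 89.
Offset 3: leading byte 0xF0 = 11110000 → 4-byte char #2 = F0 A2 8B AA.
Offset 7: leading byte 0xE4 = 11100100 → 3-byte char #3 = E4 BE A8.
Offset 10: leading byte 0xF1 = 11110001 → 4-byte char #4 = F1 93 AE AD.
Offset 14: leading byte 0xE2 = 11100010 → 3-byte char #5 = E2 97 BD.
Offset 17: leading byte 0xF0 = 11110000 → 4-byte char #6 = F0 90 80 AA.
Offset 21: leading byte 0xEB = 11101011 → 3-byte char #7 = EB BB 96.
Leading byte 0xEB = 11101011 matches 1110xxxx → 3-byte sequence.
Byte 1: 0xEB = 11101011, payload 1011 (4 bits).
Byte 2: 0xBB = 10111011 (10xxxxxx ✓), payload 111011.
Byte 3: 0x96 = 10010110 (10xxxxxx ✓), payload 010110.
Concatenate: 1011111011010110 = 0xBED6 (16 bits → U+BED6).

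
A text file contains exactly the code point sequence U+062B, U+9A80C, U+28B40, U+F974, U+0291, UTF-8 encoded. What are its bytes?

D8 AB F2 9A A0 8C F0 A8 AD 80 EF A5 B4 CA 91

U+062B: 2-byte form → D8 AB.
U+9A80C: 4-byte form → F2 9A A0 8C.
U+28B40: 4-byte form → F0 A8 AD 80.
U+F974: 3-byte form → EF A5 B4.
U+0291: 2-byte form → CA 91.
Concatenated (15 bytes): D8 AB F2 9A A0 8C F0 A8 AD 80 EF A5 B4 CA 91.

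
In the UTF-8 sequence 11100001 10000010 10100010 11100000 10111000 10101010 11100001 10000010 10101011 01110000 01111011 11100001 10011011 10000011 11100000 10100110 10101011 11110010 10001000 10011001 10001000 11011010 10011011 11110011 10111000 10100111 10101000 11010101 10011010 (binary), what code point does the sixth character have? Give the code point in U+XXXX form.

Offset 0: leading byte 0xE1 = 11100001 → 3-byte char #1 = E1 82 A2.
Offset 3: leading byte 0xE0 = 11100000 → 3-byte char #2 = E0 B8 AA.
Offset 6: leading byte 0xE1 = 11100001 → 3-byte char #3 = E1 82 AB.
Offset 9: leading byte 0x70 = 01110000 → 1-byte char #4 = 70.
Offset 10: leading byte 0x7B = 01111011 → 1-byte char #5 = 7B.
Offset 11: leading byte 0xE1 = 11100001 → 3-byte char #6 = E1 9B 83.
Leading byte 0xE1 = 11100001 matches 1110xxxx → 3-byte sequence.
Byte 1: 0xE1 = 11100001, payload 0001 (4 bits).
Byte 2: 0x9B = 10011011 (10xxxxxx ✓), payload 011011.
Byte 3: 0x83 = 10000011 (10xxxxxx ✓), payload 000011.
Concatenate: 0001011011000011 = 0x16C3 (16 bits → U+16C3).

U+16C3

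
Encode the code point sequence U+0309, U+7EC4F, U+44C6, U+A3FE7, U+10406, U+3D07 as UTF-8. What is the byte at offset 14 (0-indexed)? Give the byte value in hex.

0x90

U+0309 → 2-byte form CC 89 at offsets 0–1.
U+7EC4F → 4-byte form F1 BE B1 8F at offsets 2–5.
U+44C6 → 3-byte form E4 93 86 at offsets 6–8.
U+A3FE7 → 4-byte form F2 A3 BF A7 at offsets 9–12.
U+10406 → 4-byte form F0 90 90 86 at offsets 13–16.
Offset 14 falls in char 5's range; it's byte 2 of F0 90 90 86 = 0x90.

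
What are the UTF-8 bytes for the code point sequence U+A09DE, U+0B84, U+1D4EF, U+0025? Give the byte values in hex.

F2 A0 A7 9E E0 AE 84 F0 9D 93 AF 25

U+A09DE: 4-byte form → F2 A0 A7 9E.
U+0B84: 3-byte form → E0 AE 84.
U+1D4EF: 4-byte form → F0 9D 93 AF.
U+0025: 1-byte form → 25.
Concatenated (12 bytes): F2 A0 A7 9E E0 AE 84 F0 9D 93 AF 25.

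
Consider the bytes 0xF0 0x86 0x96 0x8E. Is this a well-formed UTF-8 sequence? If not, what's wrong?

Leading byte 0xF0 = 11110000 → 4-byte form.
Continuation bytes all match 10xxxxxx. Payload decodes to 0x658E.
But 0x658E < 0x10000, the minimum for a 4-byte sequence — this is an overlong encoding.

invalid (overlong encoding)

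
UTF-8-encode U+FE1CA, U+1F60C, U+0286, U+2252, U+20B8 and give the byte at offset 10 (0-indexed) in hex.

0xE2

U+FE1CA → 4-byte form F3 BE 87 8A at offsets 0–3.
U+1F60C → 4-byte form F0 9F 98 8C at offsets 4–7.
U+0286 → 2-byte form CA 86 at offsets 8–9.
U+2252 → 3-byte form E2 89 92 at offsets 10–12.
Offset 10 falls in char 4's range; it's byte 1 of E2 89 92 = 0xE2.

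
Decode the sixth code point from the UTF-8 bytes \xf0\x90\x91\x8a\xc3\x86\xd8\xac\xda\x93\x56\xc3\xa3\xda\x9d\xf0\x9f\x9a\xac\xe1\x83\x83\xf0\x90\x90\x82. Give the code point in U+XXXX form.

Offset 0: leading byte 0xF0 = 11110000 → 4-byte char #1 = F0 90 91 8A.
Offset 4: leading byte 0xC3 = 11000011 → 2-byte char #2 = C3 86.
Offset 6: leading byte 0xD8 = 11011000 → 2-byte char #3 = D8 AC.
Offset 8: leading byte 0xDA = 11011010 → 2-byte char #4 = DA 93.
Offset 10: leading byte 0x56 = 01010110 → 1-byte char #5 = 56.
Offset 11: leading byte 0xC3 = 11000011 → 2-byte char #6 = C3 A3.
Leading byte 0xC3 = 11000011 matches 110xxxxx → 2-byte sequence.
Byte 1: 0xC3 = 11000011, payload 00011 (5 bits).
Byte 2: 0xA3 = 10100011 (10xxxxxx ✓), payload 100011.
Concatenate: 00011100011 = 0xE3 (11 bits → U+00E3).

U+00E3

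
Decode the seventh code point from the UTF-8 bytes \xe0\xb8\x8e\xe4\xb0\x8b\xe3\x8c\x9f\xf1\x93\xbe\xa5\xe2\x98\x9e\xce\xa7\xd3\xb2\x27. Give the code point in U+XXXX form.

Offset 0: leading byte 0xE0 = 11100000 → 3-byte char #1 = E0 B8 8E.
Offset 3: leading byte 0xE4 = 11100100 → 3-byte char #2 = E4 B0 8B.
Offset 6: leading byte 0xE3 = 11100011 → 3-byte char #3 = E3 8C 9F.
Offset 9: leading byte 0xF1 = 11110001 → 4-byte char #4 = F1 93 BE A5.
Offset 13: leading byte 0xE2 = 11100010 → 3-byte char #5 = E2 98 9E.
Offset 16: leading byte 0xCE = 11001110 → 2-byte char #6 = CE A7.
Offset 18: leading byte 0xD3 = 11010011 → 2-byte char #7 = D3 B2.
Leading byte 0xD3 = 11010011 matches 110xxxxx → 2-byte sequence.
Byte 1: 0xD3 = 11010011, payload 10011 (5 bits).
Byte 2: 0xB2 = 10110010 (10xxxxxx ✓), payload 110010.
Concatenate: 10011110010 = 0x4F2 (11 bits → U+04F2).

U+04F2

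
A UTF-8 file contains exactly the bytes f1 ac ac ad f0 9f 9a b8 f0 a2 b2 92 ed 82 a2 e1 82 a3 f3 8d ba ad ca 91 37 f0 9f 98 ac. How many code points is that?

9

Byte at offset 0: 0xF1 = 11110001 → 4-byte char (#1). Advance 4.
Byte at offset 4: 0xF0 = 11110000 → 4-byte char (#2). Advance 4.
Byte at offset 8: 0xF0 = 11110000 → 4-byte char (#3). Advance 4.
Byte at offset 12: 0xED = 11101101 → 3-byte char (#4). Advance 3.
Byte at offset 15: 0xE1 = 11100001 → 3-byte char (#5). Advance 3.
Byte at offset 18: 0xF3 = 11110011 → 4-byte char (#6). Advance 4.
Byte at offset 22: 0xCA = 11001010 → 2-byte char (#7). Advance 2.
Byte at offset 24: 0x37 = 00110111 → 1-byte char (#8). Advance 1.
Byte at offset 25: 0xF0 = 11110000 → 4-byte char (#9). Advance 4.
Reached end at offset 29 after 9 code points.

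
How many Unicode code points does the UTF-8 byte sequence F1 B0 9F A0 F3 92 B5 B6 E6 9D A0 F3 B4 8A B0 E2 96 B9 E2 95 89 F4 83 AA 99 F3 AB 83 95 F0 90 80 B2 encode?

9

Byte at offset 0: 0xF1 = 11110001 → 4-byte char (#1). Advance 4.
Byte at offset 4: 0xF3 = 11110011 → 4-byte char (#2). Advance 4.
Byte at offset 8: 0xE6 = 11100110 → 3-byte char (#3). Advance 3.
Byte at offset 11: 0xF3 = 11110011 → 4-byte char (#4). Advance 4.
Byte at offset 15: 0xE2 = 11100010 → 3-byte char (#5). Advance 3.
Byte at offset 18: 0xE2 = 11100010 → 3-byte char (#6). Advance 3.
Byte at offset 21: 0xF4 = 11110100 → 4-byte char (#7). Advance 4.
Byte at offset 25: 0xF3 = 11110011 → 4-byte char (#8). Advance 4.
Byte at offset 29: 0xF0 = 11110000 → 4-byte char (#9). Advance 4.
Reached end at offset 33 after 9 code points.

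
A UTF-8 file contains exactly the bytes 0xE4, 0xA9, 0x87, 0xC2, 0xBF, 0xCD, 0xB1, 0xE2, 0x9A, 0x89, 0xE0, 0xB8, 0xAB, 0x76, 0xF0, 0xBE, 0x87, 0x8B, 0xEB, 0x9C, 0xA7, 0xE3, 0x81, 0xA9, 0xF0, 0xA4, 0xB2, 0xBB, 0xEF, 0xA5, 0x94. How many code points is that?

Byte at offset 0: 0xE4 = 11100100 → 3-byte char (#1). Advance 3.
Byte at offset 3: 0xC2 = 11000010 → 2-byte char (#2). Advance 2.
Byte at offset 5: 0xCD = 11001101 → 2-byte char (#3). Advance 2.
Byte at offset 7: 0xE2 = 11100010 → 3-byte char (#4). Advance 3.
Byte at offset 10: 0xE0 = 11100000 → 3-byte char (#5). Advance 3.
Byte at offset 13: 0x76 = 01110110 → 1-byte char (#6). Advance 1.
Byte at offset 14: 0xF0 = 11110000 → 4-byte char (#7). Advance 4.
Byte at offset 18: 0xEB = 11101011 → 3-byte char (#8). Advance 3.
Byte at offset 21: 0xE3 = 11100011 → 3-byte char (#9). Advance 3.
Byte at offset 24: 0xF0 = 11110000 → 4-byte char (#10). Advance 4.
Byte at offset 28: 0xEF = 11101111 → 3-byte char (#11). Advance 3.
Reached end at offset 31 after 11 code points.

11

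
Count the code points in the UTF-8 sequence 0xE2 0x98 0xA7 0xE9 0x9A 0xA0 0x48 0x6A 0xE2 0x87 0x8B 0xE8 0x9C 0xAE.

Byte at offset 0: 0xE2 = 11100010 → 3-byte char (#1). Advance 3.
Byte at offset 3: 0xE9 = 11101001 → 3-byte char (#2). Advance 3.
Byte at offset 6: 0x48 = 01001000 → 1-byte char (#3). Advance 1.
Byte at offset 7: 0x6A = 01101010 → 1-byte char (#4). Advance 1.
Byte at offset 8: 0xE2 = 11100010 → 3-byte char (#5). Advance 3.
Byte at offset 11: 0xE8 = 11101000 → 3-byte char (#6). Advance 3.
Reached end at offset 14 after 6 code points.

6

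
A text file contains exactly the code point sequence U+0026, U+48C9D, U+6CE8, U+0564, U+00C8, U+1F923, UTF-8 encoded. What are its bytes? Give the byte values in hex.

26 F1 88 B2 9D E6 B3 A8 D5 A4 C3 88 F0 9F A4 A3

U+0026: 1-byte form → 26.
U+48C9D: 4-byte form → F1 88 B2 9D.
U+6CE8: 3-byte form → E6 B3 A8.
U+0564: 2-byte form → D5 A4.
U+00C8: 2-byte form → C3 88.
U+1F923: 4-byte form → F0 9F A4 A3.
Concatenated (16 bytes): 26 F1 88 B2 9D E6 B3 A8 D5 A4 C3 88 F0 9F A4 A3.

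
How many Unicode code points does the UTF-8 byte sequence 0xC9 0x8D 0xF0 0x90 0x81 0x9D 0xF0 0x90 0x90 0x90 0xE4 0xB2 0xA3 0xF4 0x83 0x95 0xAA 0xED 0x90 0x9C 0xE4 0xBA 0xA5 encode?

7

Byte at offset 0: 0xC9 = 11001001 → 2-byte char (#1). Advance 2.
Byte at offset 2: 0xF0 = 11110000 → 4-byte char (#2). Advance 4.
Byte at offset 6: 0xF0 = 11110000 → 4-byte char (#3). Advance 4.
Byte at offset 10: 0xE4 = 11100100 → 3-byte char (#4). Advance 3.
Byte at offset 13: 0xF4 = 11110100 → 4-byte char (#5). Advance 4.
Byte at offset 17: 0xED = 11101101 → 3-byte char (#6). Advance 3.
Byte at offset 20: 0xE4 = 11100100 → 3-byte char (#7). Advance 3.
Reached end at offset 23 after 7 code points.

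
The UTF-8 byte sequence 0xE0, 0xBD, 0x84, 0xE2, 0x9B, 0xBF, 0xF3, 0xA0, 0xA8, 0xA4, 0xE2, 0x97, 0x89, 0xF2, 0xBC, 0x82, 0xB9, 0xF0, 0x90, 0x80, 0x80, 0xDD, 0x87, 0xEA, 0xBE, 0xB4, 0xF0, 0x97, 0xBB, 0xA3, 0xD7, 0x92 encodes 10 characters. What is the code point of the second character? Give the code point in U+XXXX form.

U+26FF

Offset 0: leading byte 0xE0 = 11100000 → 3-byte char #1 = E0 BD 84.
Offset 3: leading byte 0xE2 = 11100010 → 3-byte char #2 = E2 9B BF.
Leading byte 0xE2 = 11100010 matches 1110xxxx → 3-byte sequence.
Byte 1: 0xE2 = 11100010, payload 0010 (4 bits).
Byte 2: 0x9B = 10011011 (10xxxxxx ✓), payload 011011.
Byte 3: 0xBF = 10111111 (10xxxxxx ✓), payload 111111.
Concatenate: 0010011011111111 = 0x26FF (16 bits → U+26FF).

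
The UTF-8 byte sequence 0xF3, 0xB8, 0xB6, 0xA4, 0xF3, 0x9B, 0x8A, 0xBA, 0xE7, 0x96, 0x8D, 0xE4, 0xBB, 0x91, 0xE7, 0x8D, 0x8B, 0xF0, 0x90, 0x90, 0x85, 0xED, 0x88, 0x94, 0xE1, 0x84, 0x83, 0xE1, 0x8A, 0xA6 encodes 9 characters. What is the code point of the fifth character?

U+734B

Offset 0: leading byte 0xF3 = 11110011 → 4-byte char #1 = F3 B8 B6 A4.
Offset 4: leading byte 0xF3 = 11110011 → 4-byte char #2 = F3 9B 8A BA.
Offset 8: leading byte 0xE7 = 11100111 → 3-byte char #3 = E7 96 8D.
Offset 11: leading byte 0xE4 = 11100100 → 3-byte char #4 = E4 BB 91.
Offset 14: leading byte 0xE7 = 11100111 → 3-byte char #5 = E7 8D 8B.
Leading byte 0xE7 = 11100111 matches 1110xxxx → 3-byte sequence.
Byte 1: 0xE7 = 11100111, payload 0111 (4 bits).
Byte 2: 0x8D = 10001101 (10xxxxxx ✓), payload 001101.
Byte 3: 0x8B = 10001011 (10xxxxxx ✓), payload 001011.
Concatenate: 0111001101001011 = 0x734B (16 bits → U+734B).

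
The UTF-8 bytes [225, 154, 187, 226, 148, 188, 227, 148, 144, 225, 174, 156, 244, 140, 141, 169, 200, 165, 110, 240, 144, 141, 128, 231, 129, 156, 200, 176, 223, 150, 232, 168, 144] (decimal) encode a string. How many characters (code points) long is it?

Byte at offset 0: 0xE1 = 11100001 → 3-byte char (#1). Advance 3.
Byte at offset 3: 0xE2 = 11100010 → 3-byte char (#2). Advance 3.
Byte at offset 6: 0xE3 = 11100011 → 3-byte char (#3). Advance 3.
Byte at offset 9: 0xE1 = 11100001 → 3-byte char (#4). Advance 3.
Byte at offset 12: 0xF4 = 11110100 → 4-byte char (#5). Advance 4.
Byte at offset 16: 0xC8 = 11001000 → 2-byte char (#6). Advance 2.
Byte at offset 18: 0x6E = 01101110 → 1-byte char (#7). Advance 1.
Byte at offset 19: 0xF0 = 11110000 → 4-byte char (#8). Advance 4.
Byte at offset 23: 0xE7 = 11100111 → 3-byte char (#9). Advance 3.
Byte at offset 26: 0xC8 = 11001000 → 2-byte char (#10). Advance 2.
Byte at offset 28: 0xDF = 11011111 → 2-byte char (#11). Advance 2.
Byte at offset 30: 0xE8 = 11101000 → 3-byte char (#12). Advance 3.
Reached end at offset 33 after 12 code points.

12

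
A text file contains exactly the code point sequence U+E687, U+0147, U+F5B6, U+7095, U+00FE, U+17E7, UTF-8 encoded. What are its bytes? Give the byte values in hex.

EE 9A 87 C5 87 EF 96 B6 E7 82 95 C3 BE E1 9F A7

U+E687: 3-byte form → EE 9A 87.
U+0147: 2-byte form → C5 87.
U+F5B6: 3-byte form → EF 96 B6.
U+7095: 3-byte form → E7 82 95.
U+00FE: 2-byte form → C3 BE.
U+17E7: 3-byte form → E1 9F A7.
Concatenated (16 bytes): EE 9A 87 C5 87 EF 96 B6 E7 82 95 C3 BE E1 9F A7.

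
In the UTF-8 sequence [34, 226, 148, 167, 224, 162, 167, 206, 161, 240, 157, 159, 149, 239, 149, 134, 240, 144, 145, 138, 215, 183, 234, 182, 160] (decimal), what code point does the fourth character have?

U+03A1

Offset 0: leading byte 0x22 = 00100010 → 1-byte char #1 = 22.
Offset 1: leading byte 0xE2 = 11100010 → 3-byte char #2 = E2 94 A7.
Offset 4: leading byte 0xE0 = 11100000 → 3-byte char #3 = E0 A2 A7.
Offset 7: leading byte 0xCE = 11001110 → 2-byte char #4 = CE A1.
Leading byte 0xCE = 11001110 matches 110xxxxx → 2-byte sequence.
Byte 1: 0xCE = 11001110, payload 01110 (5 bits).
Byte 2: 0xA1 = 10100001 (10xxxxxx ✓), payload 100001.
Concatenate: 01110100001 = 0x3A1 (11 bits → U+03A1).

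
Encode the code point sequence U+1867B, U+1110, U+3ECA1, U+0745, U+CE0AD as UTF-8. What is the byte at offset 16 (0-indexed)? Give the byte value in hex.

U+1867B → 4-byte form F0 98 99 BB at offsets 0–3.
U+1110 → 3-byte form E1 84 90 at offsets 4–6.
U+3ECA1 → 4-byte form F0 BE B2 A1 at offsets 7–10.
U+0745 → 2-byte form DD 85 at offsets 11–12.
U+CE0AD → 4-byte form F3 8E 82 AD at offsets 13–16.
Offset 16 falls in char 5's range; it's byte 4 of F3 8E 82 AD = 0xAD.

0xAD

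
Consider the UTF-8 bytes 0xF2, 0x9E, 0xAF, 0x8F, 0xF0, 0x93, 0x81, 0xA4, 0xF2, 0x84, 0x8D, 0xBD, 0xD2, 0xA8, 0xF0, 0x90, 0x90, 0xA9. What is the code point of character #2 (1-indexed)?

Offset 0: leading byte 0xF2 = 11110010 → 4-byte char #1 = F2 9E AF 8F.
Offset 4: leading byte 0xF0 = 11110000 → 4-byte char #2 = F0 93 81 A4.
Leading byte 0xF0 = 11110000 matches 11110xxx → 4-byte sequence.
Byte 1: 0xF0 = 11110000, payload 000 (3 bits).
Byte 2: 0x93 = 10010011 (10xxxxxx ✓), payload 010011.
Byte 3: 0x81 = 10000001 (10xxxxxx ✓), payload 000001.
Byte 4: 0xA4 = 10100100 (10xxxxxx ✓), payload 100100.
Concatenate: 000010011000001100100 = 0x13064 (21 bits → U+13064).

U+13064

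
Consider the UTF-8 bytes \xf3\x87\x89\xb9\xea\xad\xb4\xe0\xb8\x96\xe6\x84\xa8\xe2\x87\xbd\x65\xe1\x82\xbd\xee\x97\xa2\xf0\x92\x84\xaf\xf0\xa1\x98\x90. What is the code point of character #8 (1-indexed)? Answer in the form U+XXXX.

Offset 0: leading byte 0xF3 = 11110011 → 4-byte char #1 = F3 87 89 B9.
Offset 4: leading byte 0xEA = 11101010 → 3-byte char #2 = EA AD B4.
Offset 7: leading byte 0xE0 = 11100000 → 3-byte char #3 = E0 B8 96.
Offset 10: leading byte 0xE6 = 11100110 → 3-byte char #4 = E6 84 A8.
Offset 13: leading byte 0xE2 = 11100010 → 3-byte char #5 = E2 87 BD.
Offset 16: leading byte 0x65 = 01100101 → 1-byte char #6 = 65.
Offset 17: leading byte 0xE1 = 11100001 → 3-byte char #7 = E1 82 BD.
Offset 20: leading byte 0xEE = 11101110 → 3-byte char #8 = EE 97 A2.
Leading byte 0xEE = 11101110 matches 1110xxxx → 3-byte sequence.
Byte 1: 0xEE = 11101110, payload 1110 (4 bits).
Byte 2: 0x97 = 10010111 (10xxxxxx ✓), payload 010111.
Byte 3: 0xA2 = 10100010 (10xxxxxx ✓), payload 100010.
Concatenate: 1110010111100010 = 0xE5E2 (16 bits → U+E5E2).

U+E5E2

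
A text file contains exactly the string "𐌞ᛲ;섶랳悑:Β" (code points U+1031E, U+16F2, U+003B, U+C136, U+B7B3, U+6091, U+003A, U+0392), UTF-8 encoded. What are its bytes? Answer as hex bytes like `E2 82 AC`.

F0 90 8C 9E E1 9B B2 3B EC 84 B6 EB 9E B3 E6 82 91 3A CE 92

U+1031E: 4-byte form → F0 90 8C 9E.
U+16F2: 3-byte form → E1 9B B2.
U+003B: 1-byte form → 3B.
U+C136: 3-byte form → EC 84 B6.
U+B7B3: 3-byte form → EB 9E B3.
U+6091: 3-byte form → E6 82 91.
U+003A: 1-byte form → 3A.
U+0392: 2-byte form → CE 92.
Concatenated (20 bytes): F0 90 8C 9E E1 9B B2 3B EC 84 B6 EB 9E B3 E6 82 91 3A CE 92.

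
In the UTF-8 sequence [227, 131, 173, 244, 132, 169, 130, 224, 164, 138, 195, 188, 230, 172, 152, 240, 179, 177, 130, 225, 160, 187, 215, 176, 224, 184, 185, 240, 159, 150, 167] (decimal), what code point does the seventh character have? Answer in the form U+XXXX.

U+183B

Offset 0: leading byte 0xE3 = 11100011 → 3-byte char #1 = E3 83 AD.
Offset 3: leading byte 0xF4 = 11110100 → 4-byte char #2 = F4 84 A9 82.
Offset 7: leading byte 0xE0 = 11100000 → 3-byte char #3 = E0 A4 8A.
Offset 10: leading byte 0xC3 = 11000011 → 2-byte char #4 = C3 BC.
Offset 12: leading byte 0xE6 = 11100110 → 3-byte char #5 = E6 AC 98.
Offset 15: leading byte 0xF0 = 11110000 → 4-byte char #6 = F0 B3 B1 82.
Offset 19: leading byte 0xE1 = 11100001 → 3-byte char #7 = E1 A0 BB.
Leading byte 0xE1 = 11100001 matches 1110xxxx → 3-byte sequence.
Byte 1: 0xE1 = 11100001, payload 0001 (4 bits).
Byte 2: 0xA0 = 10100000 (10xxxxxx ✓), payload 100000.
Byte 3: 0xBB = 10111011 (10xxxxxx ✓), payload 111011.
Concatenate: 0001100000111011 = 0x183B (16 bits → U+183B).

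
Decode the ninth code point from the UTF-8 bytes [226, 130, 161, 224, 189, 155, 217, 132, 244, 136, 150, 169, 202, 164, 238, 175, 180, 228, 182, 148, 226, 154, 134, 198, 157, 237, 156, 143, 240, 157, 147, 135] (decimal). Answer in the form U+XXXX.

U+019D

Offset 0: leading byte 0xE2 = 11100010 → 3-byte char #1 = E2 82 A1.
Offset 3: leading byte 0xE0 = 11100000 → 3-byte char #2 = E0 BD 9B.
Offset 6: leading byte 0xD9 = 11011001 → 2-byte char #3 = D9 84.
Offset 8: leading byte 0xF4 = 11110100 → 4-byte char #4 = F4 88 96 A9.
Offset 12: leading byte 0xCA = 11001010 → 2-byte char #5 = CA A4.
Offset 14: leading byte 0xEE = 11101110 → 3-byte char #6 = EE AF B4.
Offset 17: leading byte 0xE4 = 11100100 → 3-byte char #7 = E4 B6 94.
Offset 20: leading byte 0xE2 = 11100010 → 3-byte char #8 = E2 9A 86.
Offset 23: leading byte 0xC6 = 11000110 → 2-byte char #9 = C6 9D.
Leading byte 0xC6 = 11000110 matches 110xxxxx → 2-byte sequence.
Byte 1: 0xC6 = 11000110, payload 00110 (5 bits).
Byte 2: 0x9D = 10011101 (10xxxxxx ✓), payload 011101.
Concatenate: 00110011101 = 0x19D (11 bits → U+019D).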